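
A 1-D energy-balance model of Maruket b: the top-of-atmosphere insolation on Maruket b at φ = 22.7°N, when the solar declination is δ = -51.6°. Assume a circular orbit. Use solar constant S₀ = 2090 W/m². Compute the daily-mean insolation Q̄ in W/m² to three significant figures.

cos H₀ = −tan(+22.7°) tan(-51.600°) = 0.5278, H₀ = 1.0148 rad.
Bracket: H₀ sin φ sin δ + cos φ cos δ sin H₀ = 1.0148×0.38591×-0.78369 + 0.92254×0.62115×0.84938 = -0.306910 + 0.486725 = 0.179815.
Q̄ = (S₀/π) × [bracket] = (2090/π) × 0.179815 = 119.6 W/m².

Q̄ ≈ 120 W/m²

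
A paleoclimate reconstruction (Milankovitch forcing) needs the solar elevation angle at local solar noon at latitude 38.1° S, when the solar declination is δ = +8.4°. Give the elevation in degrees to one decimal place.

43.5°

At local noon the hour angle is zero, so the zenith angle equals |φ − δ| = |-38.1° − (+8.400°)| = 46.500°.
Elevation = 90° − 46.500° = 43.5°.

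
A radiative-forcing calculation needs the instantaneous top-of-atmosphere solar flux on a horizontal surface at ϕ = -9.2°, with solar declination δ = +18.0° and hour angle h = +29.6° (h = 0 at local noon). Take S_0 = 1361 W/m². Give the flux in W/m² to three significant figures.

1.04e+03 W/m²

cos θ_z = sin ϕ sin δ + cos ϕ cos δ cos h = -0.049406 + 0.816301 = 0.766895.
Flux = S_0 · cos θ_z = 1361 × 0.766895 = 1044 W/m².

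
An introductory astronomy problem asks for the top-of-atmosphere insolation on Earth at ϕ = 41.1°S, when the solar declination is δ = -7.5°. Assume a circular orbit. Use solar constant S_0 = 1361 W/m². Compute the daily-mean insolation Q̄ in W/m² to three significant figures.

cos h₀ = −tan(-41.1°) tan(-7.500°) = -0.1148, h₀ = 1.6859 rad.
Bracket: h₀ sin ϕ sin δ + cos ϕ cos δ sin h₀ = 1.6859×-0.65738×-0.13053 + 0.75356×0.99144×0.99338 = 0.144663 + 0.742164 = 0.886827.
Q̄ = (S_0/π) × [bracket] = (1361/π) × 0.886827 = 384.2 W/m².

Q̄ ≈ 384 W/m²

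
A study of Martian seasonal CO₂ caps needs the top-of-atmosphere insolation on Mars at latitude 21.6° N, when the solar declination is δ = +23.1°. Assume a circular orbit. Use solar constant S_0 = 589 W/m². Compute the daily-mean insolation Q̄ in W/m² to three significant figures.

cos h₀ = −tan(+21.6°) tan(+23.100°) = -0.1689, h₀ = 1.7405 rad.
Bracket: h₀ sin ϕ sin δ + cos ϕ cos δ sin h₀ = 1.7405×0.36812×0.39234 + 0.92978×0.91982×0.98564 = 0.251377 + 0.842949 = 1.094326.
Q̄ = (S_0/π) × [bracket] = (589/π) × 1.094326 = 205.2 W/m².

Q̄ ≈ 205 W/m²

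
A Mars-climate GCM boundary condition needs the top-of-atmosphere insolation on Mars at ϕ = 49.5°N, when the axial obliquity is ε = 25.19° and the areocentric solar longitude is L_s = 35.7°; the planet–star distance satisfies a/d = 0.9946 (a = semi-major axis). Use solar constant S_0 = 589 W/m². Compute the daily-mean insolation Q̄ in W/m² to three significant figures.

sin δ = sin 25.19° × sin 35.7° = 0.24837, so δ = +14.381°.
cos h₀ = −tan(+49.5°) tan(+14.381°) = -0.3002, h₀ = 1.8757 rad.
Bracket: h₀ sin ϕ sin δ + cos ϕ cos δ sin h₀ = 1.8757×0.76041×0.24837 + 0.64945×0.96867×0.95387 = 0.354250 + 0.600082 = 0.954332.
Inverse-square distance factor (a/d)² = 0.9946² = 0.989229.
Q̄ = (S_0/π) × 0.989229 × [bracket] = (589/π) × 0.989229 × 0.954332 = 177.0 W/m².

Q̄ ≈ 177 W/m²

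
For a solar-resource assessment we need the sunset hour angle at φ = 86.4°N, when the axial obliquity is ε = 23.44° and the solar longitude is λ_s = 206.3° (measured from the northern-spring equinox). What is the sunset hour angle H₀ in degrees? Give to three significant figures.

Solar declination: sin δ = sin ε · sin λ_s = sin 23.44° × sin 206.3° = -0.17625, so δ = -10.151°.
cos H₀ = −tan φ · tan δ = 2.8459 ≥ 1, so the Sun never rises (polar night) and H₀ = 0.

H₀ = 0.00°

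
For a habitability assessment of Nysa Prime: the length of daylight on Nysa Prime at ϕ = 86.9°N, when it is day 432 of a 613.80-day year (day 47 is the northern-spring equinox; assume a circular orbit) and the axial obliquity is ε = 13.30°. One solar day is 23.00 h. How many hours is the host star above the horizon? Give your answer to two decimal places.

0.00 h

Solar longitude: L_s = 360° × (432 − 47)/613.80 = 225.806°.
sin δ = sin 13.30° × sin 225.806° = -0.16494, so δ = -9.494°.
cos h₀ = −tan ϕ · tan δ = 3.0879 ≥ 1, so the host star never rises (polar night) and h₀ = 0.
Daylight = 2h₀/(2π) × 23.00 h = (0.0000/π) × 23.00 = 0.00 h.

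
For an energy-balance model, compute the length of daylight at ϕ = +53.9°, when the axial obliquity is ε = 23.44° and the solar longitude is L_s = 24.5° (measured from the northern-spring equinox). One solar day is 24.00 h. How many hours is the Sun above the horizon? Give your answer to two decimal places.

Solar declination: sin δ = sin ε · sin L_s = sin 23.44° × sin 24.5° = 0.16496, so δ = +9.495°.
cos h₀ = −tan ϕ · tan δ = −tan(+53.9°) × tan(+9.495°) = -0.2294, so h₀ = 1.8022 rad = 103.26°.
Daylight = 2h₀/(2π) × 24.00 h = (1.8022/π) × 24.00 = 13.77 h.

13.77 h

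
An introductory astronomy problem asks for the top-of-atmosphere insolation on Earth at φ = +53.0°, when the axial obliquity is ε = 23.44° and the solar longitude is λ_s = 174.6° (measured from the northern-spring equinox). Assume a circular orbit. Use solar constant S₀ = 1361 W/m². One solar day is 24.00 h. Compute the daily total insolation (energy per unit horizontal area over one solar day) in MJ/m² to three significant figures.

24.3 MJ/m²

Solar declination: sin δ = sin ε · sin λ_s = sin 23.44° × sin 174.6° = 0.03744, so δ = +2.145°.
cos H₀ = −tan(+53.0°) tan(+2.145°) = -0.0497, H₀ = 1.6205 rad.
Bracket: H₀ sin φ sin δ + cos φ cos δ sin H₀ = 1.6205×0.79864×0.03744 + 0.60182×0.99930×0.99876 = 0.048455 + 0.600653 = 0.649108.
Q̄ = (S₀/π) × [bracket] = (1361/π) × 0.649108 = 281.21 W/m².
Daily total = Q̄ × 24.00 h × 3600 s/h = 281.21 × 24.00 × 3600 / 10⁶ = 24.30 MJ/m².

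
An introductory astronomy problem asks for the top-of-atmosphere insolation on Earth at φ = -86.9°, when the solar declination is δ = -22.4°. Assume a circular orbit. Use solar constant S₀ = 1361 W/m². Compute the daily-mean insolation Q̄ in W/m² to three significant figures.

cos H₀ = −tan(-86.9°) tan(-22.400°) = -7.6105 ≤ −1 ⇒ polar day, H₀ = π.
Bracket: H₀ sin φ sin δ + cos φ cos δ sin H₀ = 3.1416×-0.99854×-0.38107 + 0.05408×0.92455×0.00000 = 1.195422 + 0.000000 = 1.195422.
Q̄ = (S₀/π) × [bracket] = (1361/π) × 1.195422 = 517.9 W/m².

Q̄ ≈ 518 W/m²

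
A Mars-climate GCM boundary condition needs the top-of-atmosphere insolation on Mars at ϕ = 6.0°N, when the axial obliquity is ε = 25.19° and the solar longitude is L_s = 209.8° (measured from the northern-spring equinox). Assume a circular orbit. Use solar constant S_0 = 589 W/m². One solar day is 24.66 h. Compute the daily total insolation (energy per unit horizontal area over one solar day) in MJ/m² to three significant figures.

Solar declination: sin δ = sin ε · sin L_s = sin 25.19° × sin 209.8° = -0.21152, so δ = -12.212°.
cos h₀ = −tan(+6.0°) tan(-12.212°) = 0.0227, h₀ = 1.5480 rad.
Bracket: h₀ sin ϕ sin δ + cos ϕ cos δ sin h₀ = 1.5480×0.10453×-0.21152 + 0.99452×0.97737×0.99974 = -0.034227 + 0.971761 = 0.937534.
Q̄ = (S_0/π) × [bracket] = (589/π) × 0.937534 = 175.77 W/m².
Daily total = Q̄ × 24.66 h × 3600 s/h = 175.77 × 24.66 × 3600 / 10⁶ = 15.60 MJ/m².

15.6 MJ/m²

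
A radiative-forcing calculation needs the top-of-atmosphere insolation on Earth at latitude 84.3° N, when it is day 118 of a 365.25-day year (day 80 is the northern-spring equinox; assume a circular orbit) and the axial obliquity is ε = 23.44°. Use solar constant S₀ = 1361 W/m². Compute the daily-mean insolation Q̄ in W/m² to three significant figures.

Q̄ ≈ 328 W/m²

Solar longitude: λ_s = 360° × (118 − 80)/365.25 = 37.454°.
sin δ = sin 23.44° × sin 37.454° = 0.24190, so δ = +13.999°.
cos H₀ = −tan(+84.3°) tan(+13.999°) = -2.4977 ≤ −1 ⇒ polar day, H₀ = π.
Bracket: H₀ sin φ sin δ + cos φ cos δ sin H₀ = 3.1416×0.99506×0.24190 + 0.09932×0.97030×0.00000 = 0.756199 + 0.000000 = 0.756199.
Q̄ = (S₀/π) × [bracket] = (1361/π) × 0.756199 = 327.6 W/m².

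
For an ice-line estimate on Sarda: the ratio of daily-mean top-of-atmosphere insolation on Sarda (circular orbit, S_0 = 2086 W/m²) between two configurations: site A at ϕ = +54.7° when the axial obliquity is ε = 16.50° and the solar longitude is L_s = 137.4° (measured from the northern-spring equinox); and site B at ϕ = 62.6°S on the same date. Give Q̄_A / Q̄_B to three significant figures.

— Configuration A (ϕ=+54.7°):
Solar declination: sin δ = sin ε · sin L_s = sin 16.50° × sin 137.4° = 0.19224, so δ = +11.084°.
cos h₀ = −tan(+54.7°) tan(+11.084°) = -0.2767, h₀ = 1.8511 rad.
Bracket: h₀ sin ϕ sin δ + cos ϕ cos δ sin h₀ = 1.8511×0.81614×0.19224 + 0.57786×0.98135×0.96096 = 0.290428 + 0.544944 = 0.835372.
Q̄ = (S_0/π) × [bracket] = (2086/π) × 0.835372 = 554.68 W/m².
— Configuration B (ϕ=-62.6°):
cos h₀ = −tan(-62.6°) tan(+11.084°) = 0.3779, h₀ = 1.1832 rad.
Bracket: h₀ sin ϕ sin δ + cos ϕ cos δ sin h₀ = 1.1832×-0.88782×0.19224 + 0.46020×0.98135×0.92584 = -0.201942 + 0.418125 = 0.216183.
Q̄ = (S_0/π) × [bracket] = (2086/π) × 0.216183 = 143.54 W/m².
Ratio Q̄_A / Q̄_B = 554.68 / 143.54 = 3.864.

Q̄_A / Q̄_B ≈ 3.86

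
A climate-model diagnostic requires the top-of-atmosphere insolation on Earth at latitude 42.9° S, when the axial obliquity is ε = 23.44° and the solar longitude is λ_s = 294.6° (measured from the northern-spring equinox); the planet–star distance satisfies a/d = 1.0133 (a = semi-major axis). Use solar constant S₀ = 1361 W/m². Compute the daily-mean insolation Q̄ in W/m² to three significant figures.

Solar declination: sin δ = sin ε · sin λ_s = sin 23.44° × sin 294.6° = -0.36168, so δ = -21.204°.
cos H₀ = −tan(-42.9°) tan(-21.204°) = -0.3605, H₀ = 1.9396 rad.
Bracket: H₀ sin φ sin δ + cos φ cos δ sin H₀ = 1.9396×-0.68072×-0.36168 + 0.73254×0.93230×0.93276 = 0.477535 + 0.637026 = 1.114561.
Inverse-square distance factor (a/d)² = 1.0133² = 1.026777.
Q̄ = (S₀/π) × 1.026777 × [bracket] = (1361/π) × 1.026777 × 1.114561 = 495.8 W/m².

Q̄ ≈ 496 W/m²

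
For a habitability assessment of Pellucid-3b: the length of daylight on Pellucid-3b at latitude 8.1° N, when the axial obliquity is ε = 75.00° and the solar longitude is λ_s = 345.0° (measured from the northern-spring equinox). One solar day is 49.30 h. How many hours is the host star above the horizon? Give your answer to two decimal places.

Solar declination: sin δ = sin ε · sin λ_s = sin 75.00° × sin 345.0° = -0.25000, so δ = -14.478°.
cos H₀ = −tan φ · tan δ = −tan(+8.1°) × tan(-14.478°) = 0.0367, so H₀ = 1.5340 rad = 87.89°.
Daylight = 2H₀/(2π) × 49.30 h = (1.5340/π) × 49.30 = 24.07 h.

24.07 h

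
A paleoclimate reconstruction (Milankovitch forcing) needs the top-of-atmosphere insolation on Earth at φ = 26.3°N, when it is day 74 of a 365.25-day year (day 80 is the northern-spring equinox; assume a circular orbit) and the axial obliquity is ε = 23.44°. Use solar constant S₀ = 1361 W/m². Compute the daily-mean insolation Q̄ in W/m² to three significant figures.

Q̄ ≈ 376 W/m²

Solar longitude: λ_s = 360° × (74 − 80)/365.25 = -5.914°, i.e. -5.914° + 360° = 354.086°.
sin δ = sin 23.44° × sin 354.086° = -0.04098, so δ = -2.349°.
cos H₀ = −tan(+26.3°) tan(-2.349°) = 0.0203, H₀ = 1.5505 rad.
Bracket: H₀ sin φ sin δ + cos φ cos δ sin H₀ = 1.5505×0.44307×-0.04098 + 0.89649×0.99916×0.99979 = -0.028152 + 0.895549 = 0.867397.
Q̄ = (S₀/π) × [bracket] = (1361/π) × 0.867397 = 375.8 W/m².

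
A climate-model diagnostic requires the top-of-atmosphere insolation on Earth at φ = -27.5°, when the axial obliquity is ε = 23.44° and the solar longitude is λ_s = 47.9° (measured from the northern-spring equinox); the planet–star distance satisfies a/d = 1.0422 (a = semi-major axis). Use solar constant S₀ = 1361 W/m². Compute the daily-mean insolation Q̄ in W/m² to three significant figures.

Solar declination: sin δ = sin ε · sin λ_s = sin 23.44° × sin 47.9° = 0.29515, so δ = +17.166°.
cos H₀ = −tan(-27.5°) tan(+17.166°) = 0.1608, H₀ = 1.4093 rad.
Bracket: H₀ sin φ sin δ + cos φ cos δ sin H₀ = 1.4093×-0.46175×0.29515 + 0.88701×0.95545×0.98699 = -0.192067 + 0.836468 = 0.644401.
Inverse-square distance factor (a/d)² = 1.0422² = 1.086181.
Q̄ = (S₀/π) × 1.086181 × [bracket] = (1361/π) × 1.086181 × 0.644401 = 303.2 W/m².

Q̄ ≈ 303 W/m²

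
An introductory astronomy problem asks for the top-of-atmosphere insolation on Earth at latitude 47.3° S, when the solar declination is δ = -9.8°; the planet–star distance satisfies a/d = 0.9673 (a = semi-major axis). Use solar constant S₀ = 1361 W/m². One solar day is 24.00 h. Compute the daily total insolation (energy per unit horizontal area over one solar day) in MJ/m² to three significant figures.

cos H₀ = −tan(-47.3°) tan(-9.800°) = -0.1872, H₀ = 1.7591 rad.
Bracket: H₀ sin φ sin δ + cos φ cos δ sin H₀ = 1.7591×-0.73491×-0.17021 + 0.67816×0.98541×0.98232 = 0.220044 + 0.656451 = 0.876495.
Inverse-square distance factor (a/d)² = 0.9673² = 0.935669.
Q̄ = (S₀/π) × 0.935669 × [bracket] = (1361/π) × 0.935669 × 0.876495 = 355.29 W/m².
Daily total = Q̄ × 24.00 h × 3600 s/h = 355.29 × 24.00 × 3600 / 10⁶ = 30.70 MJ/m².

30.7 MJ/m²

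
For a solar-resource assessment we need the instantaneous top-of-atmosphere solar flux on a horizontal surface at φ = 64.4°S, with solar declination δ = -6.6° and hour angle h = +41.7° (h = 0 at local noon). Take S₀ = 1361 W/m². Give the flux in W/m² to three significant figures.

577 W/m²

cos θ_z = sin φ sin δ + cos φ cos δ cos h = 0.103654 + 0.320474 = 0.424128.
Flux = S₀ · cos θ_z = 1361 × 0.424128 = 577.2 W/m².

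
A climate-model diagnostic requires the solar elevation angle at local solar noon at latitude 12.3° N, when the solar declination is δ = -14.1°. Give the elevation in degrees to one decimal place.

63.6°

At local noon the hour angle is zero, so the zenith angle equals |φ − δ| = |+12.3° − (-14.100°)| = 26.400°.
Elevation = 90° − 26.400° = 63.6°.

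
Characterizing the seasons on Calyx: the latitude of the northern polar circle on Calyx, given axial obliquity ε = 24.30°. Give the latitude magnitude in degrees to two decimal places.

The polar circle is the lowest latitude that experiences at least one full rotation of continuous daylight at the northern-summer solstice; it lies at |φ| = 90° − ε = 90° − 24.30° = 65.70°.

65.70°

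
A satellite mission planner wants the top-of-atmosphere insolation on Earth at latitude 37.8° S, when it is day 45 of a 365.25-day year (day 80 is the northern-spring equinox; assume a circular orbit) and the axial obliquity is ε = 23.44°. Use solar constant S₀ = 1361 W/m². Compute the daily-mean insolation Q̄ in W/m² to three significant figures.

Solar longitude: λ_s = 360° × (45 − 80)/365.25 = -34.497°, i.e. -34.497° + 360° = 325.503°.
sin δ = sin 23.44° × sin 325.503° = -0.22529, so δ = -13.020°.
cos H₀ = −tan(-37.8°) tan(-13.020°) = -0.1794, H₀ = 1.7511 rad.
Bracket: H₀ sin φ sin δ + cos φ cos δ sin H₀ = 1.7511×-0.61291×-0.22529 + 0.79016×0.97429×0.98378 = 0.241796 + 0.757358 = 0.999154.
Q̄ = (S₀/π) × [bracket] = (1361/π) × 0.999154 = 432.9 W/m².

Q̄ ≈ 433 W/m²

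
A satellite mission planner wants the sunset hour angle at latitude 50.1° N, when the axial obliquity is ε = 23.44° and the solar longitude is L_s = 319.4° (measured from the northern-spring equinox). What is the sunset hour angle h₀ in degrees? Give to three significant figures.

h₀ = 71.3°

Solar declination: sin δ = sin ε · sin L_s = sin 23.44° × sin 319.4° = -0.25887, so δ = -15.003°.
cos h₀ = −tan ϕ · tan δ = −tan(+50.1°) × tan(-15.003°) = 0.3205, so h₀ = 1.2445 rad = 71.30°.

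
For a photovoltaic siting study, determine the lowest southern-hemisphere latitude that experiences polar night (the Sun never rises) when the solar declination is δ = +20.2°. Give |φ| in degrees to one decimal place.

Polar night requires cos H₀ = −tan φ tan δ ≥ 1, i.e. tan φ tan δ ≤ −1.
The boundary is |tan φ| · |tan δ| = 1, so |φ| = 90° − |δ| = 90° − 20.2° = 69.8° in the southern hemisphere.

|φ| = 69.8°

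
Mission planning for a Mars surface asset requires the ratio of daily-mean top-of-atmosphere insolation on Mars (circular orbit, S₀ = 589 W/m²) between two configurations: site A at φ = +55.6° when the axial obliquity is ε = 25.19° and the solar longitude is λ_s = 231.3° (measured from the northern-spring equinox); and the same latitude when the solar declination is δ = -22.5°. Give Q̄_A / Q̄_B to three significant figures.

Q̄_A / Q̄_B ≈ 1.40

— Configuration A (φ=+55.6°):
Solar declination: sin δ = sin ε · sin λ_s = sin 25.19° × sin 231.3° = -0.33217, so δ = -19.400°.
cos H₀ = −tan(+55.6°) tan(-19.400°) = 0.5143, H₀ = 1.0306 rad.
Bracket: H₀ sin φ sin δ + cos φ cos δ sin H₀ = 1.0306×0.82511×-0.33217 + 0.56497×0.94322×0.85760 = -0.282464 + 0.457007 = 0.174543.
Q̄ = (S₀/π) × [bracket] = (589/π) × 0.174543 = 32.724 W/m².
— Configuration B (φ=+55.6°):
cos H₀ = −tan(+55.6°) tan(-22.500°) = 0.6049, H₀ = 0.9211 rad.
Bracket: H₀ sin φ sin δ + cos φ cos δ sin H₀ = 0.9211×0.82511×-0.38268 + 0.56497×0.92388×0.79627 = -0.290840 + 0.415625 = 0.124785.
Q̄ = (S₀/π) × [bracket] = (589/π) × 0.124785 = 23.395 W/m².
Ratio Q̄_A / Q̄_B = 32.724 / 23.395 = 1.399.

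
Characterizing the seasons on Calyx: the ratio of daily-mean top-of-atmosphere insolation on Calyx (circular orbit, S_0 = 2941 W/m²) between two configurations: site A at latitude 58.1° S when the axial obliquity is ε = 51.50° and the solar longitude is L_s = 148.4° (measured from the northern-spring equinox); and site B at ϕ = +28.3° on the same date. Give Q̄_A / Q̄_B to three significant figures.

— Configuration A (ϕ=-58.1°):
Solar declination: sin δ = sin ε · sin L_s = sin 51.50° × sin 148.4° = 0.41008, so δ = +24.210°.
cos h₀ = −tan(-58.1°) tan(+24.210°) = 0.7223, h₀ = 0.7636 rad.
Bracket: h₀ sin ϕ sin δ + cos ϕ cos δ sin h₀ = 0.7636×-0.84897×0.41008 + 0.52844×0.91205×0.69153 = -0.265844 + 0.333292 = 0.067448.
Q̄ = (S_0/π) × [bracket] = (2941/π) × 0.067448 = 63.141 W/m².
— Configuration B (ϕ=+28.3°):
cos h₀ = −tan(+28.3°) tan(+24.210°) = -0.2421, h₀ = 1.8153 rad.
Bracket: h₀ sin ϕ sin δ + cos ϕ cos δ sin h₀ = 1.8153×0.47409×0.41008 + 0.88048×0.91205×0.97025 = 0.352921 + 0.779151 = 1.132072.
Q̄ = (S_0/π) × [bracket] = (2941/π) × 1.132072 = 1059.8 W/m².
Ratio Q̄_A / Q̄_B = 63.141 / 1059.8 = 0.05958.

Q̄_A / Q̄_B ≈ 0.0596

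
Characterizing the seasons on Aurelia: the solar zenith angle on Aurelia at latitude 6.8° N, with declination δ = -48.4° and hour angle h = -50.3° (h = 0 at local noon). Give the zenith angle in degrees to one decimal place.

θ_z = 70.6°

cos θ_z = sin φ sin δ + cos φ cos δ cos h = -0.088542 + 0.421111 = 0.332569.
θ_z = arccos(0.332569) = 70.6°.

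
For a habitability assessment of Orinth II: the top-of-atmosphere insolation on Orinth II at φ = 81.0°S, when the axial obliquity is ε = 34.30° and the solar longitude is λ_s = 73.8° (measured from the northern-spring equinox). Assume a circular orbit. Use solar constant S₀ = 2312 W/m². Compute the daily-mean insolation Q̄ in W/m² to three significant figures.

Solar declination: sin δ = sin ε · sin λ_s = sin 34.30° × sin 73.8° = 0.54115, so δ = +32.762°.
cos H₀ = −tan(-81.0°) tan(+32.762°) = 4.0630 ≥ 1 ⇒ polar night, H₀ = 0 and Q̄ = 0.

Q̄ ≈ 0.00 W/m²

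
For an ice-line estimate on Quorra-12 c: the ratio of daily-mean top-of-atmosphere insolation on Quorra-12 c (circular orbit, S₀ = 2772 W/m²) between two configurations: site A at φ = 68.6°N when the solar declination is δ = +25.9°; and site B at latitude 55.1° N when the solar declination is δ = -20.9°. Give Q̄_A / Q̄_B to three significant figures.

Q̄_A / Q̄_B ≈ 8.13

— Configuration A (φ=+68.6°):
cos H₀ = −tan(+68.6°) tan(+25.900°) = -1.2390 ≤ −1 ⇒ polar day, H₀ = π.
Bracket: H₀ sin φ sin δ + cos φ cos δ sin H₀ = 3.1416×0.93106×0.43680 + 0.36488×0.89956×0.00000 = 1.277648 + 0.000000 = 1.277648.
Q̄ = (S₀/π) × [bracket] = (2772/π) × 1.277648 = 1127.3 W/m².
— Configuration B (φ=+55.1°):
cos H₀ = −tan(+55.1°) tan(-20.900°) = 0.5474, H₀ = 0.9916 rad.
Bracket: H₀ sin φ sin δ + cos φ cos δ sin H₀ = 0.9916×0.82015×-0.35674 + 0.57215×0.93420×0.83688 = -0.290123 + 0.447314 = 0.157191.
Q̄ = (S₀/π) × [bracket] = (2772/π) × 0.157191 = 138.70 W/m².
Ratio Q̄_A / Q̄_B = 1127.3 / 138.70 = 8.128.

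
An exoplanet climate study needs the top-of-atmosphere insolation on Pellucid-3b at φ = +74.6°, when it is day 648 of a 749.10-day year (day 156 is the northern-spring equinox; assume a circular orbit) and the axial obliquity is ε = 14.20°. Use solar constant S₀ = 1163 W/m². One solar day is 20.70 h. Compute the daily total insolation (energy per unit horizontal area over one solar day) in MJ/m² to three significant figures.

0.814 MJ/m²

Solar longitude: λ_s = 360° × (648 − 156)/749.10 = 236.444°.
sin δ = sin 14.20° × sin 236.444° = -0.20443, so δ = -11.796°.
cos H₀ = −tan(+74.6°) tan(-11.796°) = 0.7582, H₀ = 0.7103 rad.
Bracket: H₀ sin φ sin δ + cos φ cos δ sin H₀ = 0.7103×0.96410×-0.20443 + 0.26556×0.97888×0.65205 = -0.139994 + 0.169501 = 0.029507.
Q̄ = (S₀/π) × [bracket] = (1163/π) × 0.029507 = 10.923 W/m².
Daily total = Q̄ × 20.70 h × 3600 s/h = 10.923 × 20.70 × 3600 / 10⁶ = 0.8140 MJ/m².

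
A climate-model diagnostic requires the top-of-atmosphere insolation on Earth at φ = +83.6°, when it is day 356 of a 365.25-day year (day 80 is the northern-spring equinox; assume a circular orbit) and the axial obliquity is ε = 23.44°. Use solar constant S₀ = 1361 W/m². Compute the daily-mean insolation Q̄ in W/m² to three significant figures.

Q̄ ≈ 0.00 W/m²

Solar longitude: λ_s = 360° × (356 − 80)/365.25 = 272.033°.
sin δ = sin 23.44° × sin 272.033° = -0.39754, so δ = -23.424°.
cos H₀ = −tan(+83.6°) tan(-23.424°) = 3.8625 ≥ 1 ⇒ polar night, H₀ = 0 and Q̄ = 0.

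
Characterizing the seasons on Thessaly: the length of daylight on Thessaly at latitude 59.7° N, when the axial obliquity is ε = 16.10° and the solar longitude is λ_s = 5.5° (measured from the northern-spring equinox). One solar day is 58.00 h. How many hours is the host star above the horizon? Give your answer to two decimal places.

Solar declination: sin δ = sin ε · sin λ_s = sin 16.10° × sin 5.5° = 0.02658, so δ = +1.523°.
cos H₀ = −tan φ · tan δ = −tan(+59.7°) × tan(+1.523°) = -0.0455, so H₀ = 1.6163 rad = 92.61°.
Daylight = 2H₀/(2π) × 58.00 h = (1.6163/π) × 58.00 = 29.84 h.

29.84 h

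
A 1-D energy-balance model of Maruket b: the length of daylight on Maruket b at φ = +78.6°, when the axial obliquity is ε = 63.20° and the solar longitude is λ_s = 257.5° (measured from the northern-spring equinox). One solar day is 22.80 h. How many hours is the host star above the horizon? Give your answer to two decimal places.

0.00 h

Solar declination: sin δ = sin ε · sin λ_s = sin 63.20° × sin 257.5° = -0.87143, so δ = -60.625°.
cos H₀ = −tan φ · tan δ = 8.8106 ≥ 1, so the host star never rises (polar night) and H₀ = 0.
Daylight = 2H₀/(2π) × 22.80 h = (0.0000/π) × 22.80 = 0.00 h.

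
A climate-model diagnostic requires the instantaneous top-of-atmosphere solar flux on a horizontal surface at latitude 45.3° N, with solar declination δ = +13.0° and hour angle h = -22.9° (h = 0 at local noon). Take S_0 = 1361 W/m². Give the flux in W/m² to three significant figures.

1.08e+03 W/m²

cos θ_z = sin ϕ sin δ + cos ϕ cos δ cos h = 0.159895 + 0.631350 = 0.791245.
Flux = S_0 · cos θ_z = 1361 × 0.791245 = 1077 W/m².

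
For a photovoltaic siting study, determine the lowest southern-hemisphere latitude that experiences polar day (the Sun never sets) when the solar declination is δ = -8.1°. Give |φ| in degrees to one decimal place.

Polar day requires cos H₀ = −tan φ tan δ ≤ −1, i.e. tan φ tan δ ≥ 1.
The boundary is |tan φ| · |tan δ| = 1, so |φ| = 90° − |δ| = 90° − 8.1° = 81.9° in the southern hemisphere.

|φ| = 81.9°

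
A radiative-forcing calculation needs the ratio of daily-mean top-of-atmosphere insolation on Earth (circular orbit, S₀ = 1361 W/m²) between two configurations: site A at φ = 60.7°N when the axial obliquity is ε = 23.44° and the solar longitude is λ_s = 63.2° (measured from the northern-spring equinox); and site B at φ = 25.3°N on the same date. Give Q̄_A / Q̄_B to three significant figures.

Q̄_A / Q̄_B ≈ 0.960

— Configuration A (φ=+60.7°):
Solar declination: sin δ = sin ε · sin λ_s = sin 23.44° × sin 63.2° = 0.35506, so δ = +20.797°.
cos H₀ = −tan(+60.7°) tan(+20.797°) = -0.6768, H₀ = 2.3142 rad.
Bracket: H₀ sin φ sin δ + cos φ cos δ sin H₀ = 2.3142×0.87207×0.35506 + 0.48938×0.93484×0.73616 = 0.716562 + 0.336787 = 1.053349.
Q̄ = (S₀/π) × [bracket] = (1361/π) × 1.053349 = 456.33 W/m².
— Configuration B (φ=+25.3°):
cos H₀ = −tan(+25.3°) tan(+20.797°) = -0.1795, H₀ = 1.7513 rad.
Bracket: H₀ sin φ sin δ + cos φ cos δ sin H₀ = 1.7513×0.42736×0.35506 + 0.90408×0.93484×0.98375 = 0.265740 + 0.831436 = 1.097176.
Q̄ = (S₀/π) × [bracket] = (1361/π) × 1.097176 = 475.32 W/m².
Ratio Q̄_A / Q̄_B = 456.33 / 475.32 = 0.9600.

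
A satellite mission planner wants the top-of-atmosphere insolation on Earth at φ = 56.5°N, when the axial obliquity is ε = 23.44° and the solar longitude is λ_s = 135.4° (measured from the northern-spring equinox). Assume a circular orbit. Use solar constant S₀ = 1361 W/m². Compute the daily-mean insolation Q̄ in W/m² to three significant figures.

Solar declination: sin δ = sin ε · sin λ_s = sin 23.44° × sin 135.4° = 0.27931, so δ = +16.219°.
cos H₀ = −tan(+56.5°) tan(+16.219°) = -0.4395, H₀ = 2.0258 rad.
Bracket: H₀ sin φ sin δ + cos φ cos δ sin H₀ = 2.0258×0.83389×0.27931 + 0.55194×0.96020×0.89825 = 0.471837 + 0.476048 = 0.947885.
Q̄ = (S₀/π) × [bracket] = (1361/π) × 0.947885 = 410.6 W/m².

Q̄ ≈ 411 W/m²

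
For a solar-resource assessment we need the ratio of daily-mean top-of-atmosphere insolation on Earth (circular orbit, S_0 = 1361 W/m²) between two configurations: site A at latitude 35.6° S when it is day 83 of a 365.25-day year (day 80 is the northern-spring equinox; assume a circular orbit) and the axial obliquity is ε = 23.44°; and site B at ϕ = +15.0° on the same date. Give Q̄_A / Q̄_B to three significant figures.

Q̄_A / Q̄_B ≈ 0.815

— Configuration A (ϕ=-35.6°):
Solar longitude: L_s = 360° × (83 − 80)/365.25 = 2.957°.
sin δ = sin 23.44° × sin 2.957° = 0.02052, so δ = +1.176°.
cos h₀ = −tan(-35.6°) tan(+1.176°) = 0.0147, h₀ = 1.5561 rad.
Bracket: h₀ sin ϕ sin δ + cos ϕ cos δ sin h₀ = 1.5561×-0.58212×0.02052 + 0.81310×0.99979×0.99989 = -0.018588 + 0.812840 = 0.794252.
Q̄ = (S_0/π) × [bracket] = (1361/π) × 0.794252 = 344.09 W/m².
— Configuration B (ϕ=+15.0°):
cos h₀ = −tan(+15.0°) tan(+1.176°) = -0.0055, h₀ = 1.5763 rad.
Bracket: h₀ sin ϕ sin δ + cos ϕ cos δ sin h₀ = 1.5763×0.25882×0.02052 + 0.96593×0.99979×0.99998 = 0.008372 + 0.965708 = 0.974080.
Q̄ = (S_0/π) × [bracket] = (1361/π) × 0.974080 = 421.99 W/m².
Ratio Q̄_A / Q̄_B = 344.09 / 421.99 = 0.8154.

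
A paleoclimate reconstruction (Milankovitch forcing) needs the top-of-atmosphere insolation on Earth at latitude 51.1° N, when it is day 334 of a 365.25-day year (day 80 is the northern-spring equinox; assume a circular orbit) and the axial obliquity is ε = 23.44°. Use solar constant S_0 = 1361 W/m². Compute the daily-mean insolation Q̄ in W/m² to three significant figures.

Solar longitude: L_s = 360° × (334 − 80)/365.25 = 250.349°.
sin δ = sin 23.44° × sin 250.349° = -0.37462, so δ = -22.001°.
cos h₀ = −tan(+51.1°) tan(-22.001°) = 0.5007, h₀ = 1.0463 rad.
Bracket: h₀ sin ϕ sin δ + cos ϕ cos δ sin h₀ = 1.0463×0.77824×-0.37462 + 0.62796×0.92718×0.86560 = -0.305043 + 0.503980 = 0.198937.
Q̄ = (S_0/π) × [bracket] = (1361/π) × 0.198937 = 86.18 W/m².

Q̄ ≈ 86.2 W/m²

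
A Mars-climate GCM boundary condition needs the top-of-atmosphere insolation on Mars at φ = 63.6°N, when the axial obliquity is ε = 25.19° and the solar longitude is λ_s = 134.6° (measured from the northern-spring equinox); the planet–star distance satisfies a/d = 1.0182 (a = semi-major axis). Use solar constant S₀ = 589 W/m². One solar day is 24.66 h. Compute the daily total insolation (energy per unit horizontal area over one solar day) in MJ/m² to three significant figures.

Solar declination: sin δ = sin ε · sin λ_s = sin 25.19° × sin 134.6° = 0.30305, so δ = +17.641°.
cos H₀ = −tan(+63.6°) tan(+17.641°) = -0.6406, H₀ = 2.2661 rad.
Bracket: H₀ sin φ sin δ + cos φ cos δ sin H₀ = 2.2661×0.89571×0.30305 + 0.44464×0.95297×0.76786 = 0.615121 + 0.325364 = 0.940485.
Inverse-square distance factor (a/d)² = 1.0182² = 1.036731.
Q̄ = (S₀/π) × 1.036731 × [bracket] = (589/π) × 1.036731 × 0.940485 = 182.80 W/m².
Daily total = Q̄ × 24.66 h × 3600 s/h = 182.80 × 24.66 × 3600 / 10⁶ = 16.23 MJ/m².

16.2 MJ/m²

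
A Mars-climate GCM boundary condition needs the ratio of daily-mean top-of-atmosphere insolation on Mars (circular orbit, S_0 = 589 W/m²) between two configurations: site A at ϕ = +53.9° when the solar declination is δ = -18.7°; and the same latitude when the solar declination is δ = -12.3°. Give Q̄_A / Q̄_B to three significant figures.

— Configuration A (ϕ=+53.9°):
cos h₀ = −tan(+53.9°) tan(-18.700°) = 0.4642, h₀ = 1.0881 rad.
Bracket: h₀ sin ϕ sin δ + cos ϕ cos δ sin h₀ = 1.0881×0.80799×-0.32061 + 0.58920×0.94721×0.88574 = -0.281872 + 0.494328 = 0.212456.
Q̄ = (S_0/π) × [bracket] = (589/π) × 0.212456 = 39.832 W/m².
— Configuration B (ϕ=+53.9°):
cos h₀ = −tan(+53.9°) tan(-12.300°) = 0.2990, h₀ = 1.2672 rad.
Bracket: h₀ sin ϕ sin δ + cos ϕ cos δ sin h₀ = 1.2672×0.80799×-0.21303 + 0.58920×0.97705×0.95425 = -0.218118 + 0.549341 = 0.331223.
Q̄ = (S_0/π) × [bracket] = (589/π) × 0.331223 = 62.099 W/m².
Ratio Q̄_A / Q̄_B = 39.832 / 62.099 = 0.6414.

Q̄_A / Q̄_B ≈ 0.641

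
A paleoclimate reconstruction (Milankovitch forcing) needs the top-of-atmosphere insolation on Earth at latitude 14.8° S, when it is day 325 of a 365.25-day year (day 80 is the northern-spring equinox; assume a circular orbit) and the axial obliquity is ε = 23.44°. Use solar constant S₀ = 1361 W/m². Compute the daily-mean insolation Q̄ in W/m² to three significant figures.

Solar longitude: λ_s = 360° × (325 − 80)/365.25 = 241.478°.
sin δ = sin 23.44° × sin 241.478° = -0.34951, so δ = -20.457°.
cos H₀ = −tan(-14.8°) tan(-20.457°) = -0.0986, H₀ = 1.6695 rad.
Bracket: H₀ sin φ sin δ + cos φ cos δ sin H₀ = 1.6695×-0.25545×-0.34951 + 0.96682×0.93693×0.99513 = 0.149057 + 0.901431 = 1.050488.
Q̄ = (S₀/π) × [bracket] = (1361/π) × 1.050488 = 455.1 W/m².

Q̄ ≈ 455 W/m²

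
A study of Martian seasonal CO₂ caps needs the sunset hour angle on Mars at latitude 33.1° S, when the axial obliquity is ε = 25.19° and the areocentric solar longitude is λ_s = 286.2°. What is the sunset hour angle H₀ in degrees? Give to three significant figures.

sin δ = sin 25.19° × sin 286.2° = -0.40872, so δ = -24.125°.
cos H₀ = −tan φ · tan δ = −tan(-33.1°) × tan(-24.125°) = -0.2919, so H₀ = 1.8671 rad = 106.97°.

H₀ = 107°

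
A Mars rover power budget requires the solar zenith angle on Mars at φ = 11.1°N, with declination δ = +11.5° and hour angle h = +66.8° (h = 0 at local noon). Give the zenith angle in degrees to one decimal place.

cos θ_z = sin φ sin δ + cos φ cos δ cos h = 0.038383 + 0.378812 = 0.417195.
θ_z = arccos(0.417195) = 65.3°.

θ_z = 65.3°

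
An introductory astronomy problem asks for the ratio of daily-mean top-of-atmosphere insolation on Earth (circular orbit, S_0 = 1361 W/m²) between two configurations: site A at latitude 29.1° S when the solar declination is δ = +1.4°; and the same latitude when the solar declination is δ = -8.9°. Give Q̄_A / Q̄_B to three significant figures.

— Configuration A (ϕ=-29.1°):
cos h₀ = −tan(-29.1°) tan(+1.400°) = 0.0136, h₀ = 1.5572 rad.
Bracket: h₀ sin ϕ sin δ + cos ϕ cos δ sin h₀ = 1.5572×-0.48634×0.02443 + 0.87377×0.99970×0.99991 = -0.018502 + 0.873429 = 0.854927.
Q̄ = (S_0/π) × [bracket] = (1361/π) × 0.854927 = 370.37 W/m².
— Configuration B (ϕ=-29.1°):
cos h₀ = −tan(-29.1°) tan(-8.900°) = -0.0872, h₀ = 1.6581 rad.
Bracket: h₀ sin ϕ sin δ + cos ϕ cos δ sin h₀ = 1.6581×-0.48634×-0.15471 + 0.87377×0.98796×0.99619 = 0.124758 + 0.859961 = 0.984719.
Q̄ = (S_0/π) × [bracket] = (1361/π) × 0.984719 = 426.60 W/m².
Ratio Q̄_A / Q̄_B = 370.37 / 426.60 = 0.8682.

Q̄_A / Q̄_B ≈ 0.868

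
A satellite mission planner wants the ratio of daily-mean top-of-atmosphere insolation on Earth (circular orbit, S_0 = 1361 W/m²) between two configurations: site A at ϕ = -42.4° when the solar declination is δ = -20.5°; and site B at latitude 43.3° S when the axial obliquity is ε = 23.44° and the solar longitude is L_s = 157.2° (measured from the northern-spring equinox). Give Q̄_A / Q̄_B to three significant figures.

Q̄_A / Q̄_B ≈ 1.97

— Configuration A (ϕ=-42.4°):
cos h₀ = −tan(-42.4°) tan(-20.500°) = -0.3414, h₀ = 1.9192 rad.
Bracket: h₀ sin ϕ sin δ + cos ϕ cos δ sin h₀ = 1.9192×-0.67430×-0.35021 + 0.73846×0.93667×0.93992 = 0.453213 + 0.650136 = 1.103349.
Q̄ = (S_0/π) × [bracket] = (1361/π) × 1.103349 = 477.99 W/m².
— Configuration B (ϕ=-43.3°):
Solar declination: sin δ = sin ε · sin L_s = sin 23.44° × sin 157.2° = 0.15415, so δ = +8.867°.
cos h₀ = −tan(-43.3°) tan(+8.867°) = 0.1470, h₀ = 1.4232 rad.
Bracket: h₀ sin ϕ sin δ + cos ϕ cos δ sin h₀ = 1.4232×-0.68582×0.15415 + 0.72777×0.98805×0.98913 = -0.150459 + 0.711257 = 0.560798.
Q̄ = (S_0/π) × [bracket] = (1361/π) × 0.560798 = 242.95 W/m².
Ratio Q̄_A / Q̄_B = 477.99 / 242.95 = 1.967.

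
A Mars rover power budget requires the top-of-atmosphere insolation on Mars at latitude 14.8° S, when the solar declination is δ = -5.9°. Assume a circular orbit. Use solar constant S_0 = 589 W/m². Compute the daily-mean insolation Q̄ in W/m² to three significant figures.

cos h₀ = −tan(-14.8°) tan(-5.900°) = -0.0273, h₀ = 1.5981 rad.
Bracket: h₀ sin ϕ sin δ + cos ϕ cos δ sin h₀ = 1.5981×-0.25545×-0.10279 + 0.96682×0.99470×0.99963 = 0.041962 + 0.961340 = 1.003302.
Q̄ = (S_0/π) × [bracket] = (589/π) × 1.003302 = 188.1 W/m².

Q̄ ≈ 188 W/m²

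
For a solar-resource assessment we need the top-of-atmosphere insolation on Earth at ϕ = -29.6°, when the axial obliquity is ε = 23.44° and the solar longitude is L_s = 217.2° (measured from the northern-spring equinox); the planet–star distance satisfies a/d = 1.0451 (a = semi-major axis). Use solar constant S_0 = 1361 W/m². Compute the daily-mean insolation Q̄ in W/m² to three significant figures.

Solar declination: sin δ = sin ε · sin L_s = sin 23.44° × sin 217.2° = -0.24050, so δ = -13.916°.
cos h₀ = −tan(-29.6°) tan(-13.916°) = -0.1408, h₀ = 1.7120 rad.
Bracket: h₀ sin ϕ sin δ + cos ϕ cos δ sin h₀ = 1.7120×-0.49394×-0.24050 + 0.86949×0.97065×0.99004 = 0.203373 + 0.835565 = 1.038938.
Inverse-square distance factor (a/d)² = 1.0451² = 1.092234.
Q̄ = (S_0/π) × 1.092234 × [bracket] = (1361/π) × 1.092234 × 1.038938 = 491.6 W/m².

Q̄ ≈ 492 W/m²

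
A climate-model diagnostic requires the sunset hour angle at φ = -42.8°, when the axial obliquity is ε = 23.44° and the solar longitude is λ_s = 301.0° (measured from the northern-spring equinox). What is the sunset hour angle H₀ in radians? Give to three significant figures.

H₀ = 1.91 rad

Solar declination: sin δ = sin ε · sin λ_s = sin 23.44° × sin 301.0° = -0.34097, so δ = -19.936°.
cos H₀ = −tan φ · tan δ = −tan(-42.8°) × tan(-19.936°) = -0.3359, so H₀ = 1.9133 rad = 109.63°.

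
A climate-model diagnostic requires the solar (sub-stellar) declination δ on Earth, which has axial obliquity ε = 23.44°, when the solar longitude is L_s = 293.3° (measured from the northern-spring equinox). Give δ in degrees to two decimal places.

δ = -21.43°

sin δ = sin ε · sin L_s = sin 23.44° × sin 293.3° = -0.365347.
δ = arcsin(-0.365347) = -21.43°.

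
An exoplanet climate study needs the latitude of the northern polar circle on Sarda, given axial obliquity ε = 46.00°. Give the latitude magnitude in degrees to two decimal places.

The polar circle is the lowest latitude that experiences at least one full rotation of continuous daylight at the northern-summer solstice; it lies at |φ| = 90° − ε = 90° − 46.00° = 44.00°.

44.00°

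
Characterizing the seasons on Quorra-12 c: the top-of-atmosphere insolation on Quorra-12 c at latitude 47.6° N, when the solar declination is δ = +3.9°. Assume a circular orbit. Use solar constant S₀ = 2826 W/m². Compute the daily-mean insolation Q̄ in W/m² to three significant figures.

cos H₀ = −tan(+47.6°) tan(+3.900°) = -0.0747, H₀ = 1.6455 rad.
Bracket: H₀ sin φ sin δ + cos φ cos δ sin H₀ = 1.6455×0.73846×0.06802 + 0.67430×0.99768×0.99721 = 0.082654 + 0.670859 = 0.753513.
Q̄ = (S₀/π) × [bracket] = (2826/π) × 0.753513 = 677.8 W/m².

Q̄ ≈ 678 W/m²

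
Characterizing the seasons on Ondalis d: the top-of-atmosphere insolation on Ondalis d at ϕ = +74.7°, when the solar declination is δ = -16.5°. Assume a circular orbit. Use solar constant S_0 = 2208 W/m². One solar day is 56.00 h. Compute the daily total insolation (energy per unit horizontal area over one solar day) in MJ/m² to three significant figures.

cos h₀ = −tan(+74.7°) tan(-16.500°) = 1.0828 ≥ 1 ⇒ polar night, h₀ = 0 and Q̄ = 0.
Daily total = Q̄ × 56.00 h × 3600 s/h = 0.00 MJ/m².

0.00 MJ/m²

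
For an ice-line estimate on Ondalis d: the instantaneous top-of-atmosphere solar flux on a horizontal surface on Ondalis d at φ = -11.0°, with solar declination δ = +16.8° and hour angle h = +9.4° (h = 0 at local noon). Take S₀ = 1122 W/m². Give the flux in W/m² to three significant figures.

cos θ_z = sin φ sin δ + cos φ cos δ cos h = -0.055150 + 0.927112 = 0.871962.
Flux = S₀ · cos θ_z = 1122 × 0.871962 = 978.3 W/m².

978 W/m²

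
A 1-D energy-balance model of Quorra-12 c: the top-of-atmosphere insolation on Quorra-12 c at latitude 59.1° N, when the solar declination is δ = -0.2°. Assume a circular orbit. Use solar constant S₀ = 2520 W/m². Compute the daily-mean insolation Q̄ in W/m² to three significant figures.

cos H₀ = −tan(+59.1°) tan(-0.200°) = 0.0058, H₀ = 1.5650 rad.
Bracket: H₀ sin φ sin δ + cos φ cos δ sin H₀ = 1.5650×0.85806×-0.00349 + 0.51354×0.99999×0.99998 = -0.004687 + 0.513525 = 0.508838.
Q̄ = (S₀/π) × [bracket] = (2520/π) × 0.508838 = 408.2 W/m².

Q̄ ≈ 408 W/m²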